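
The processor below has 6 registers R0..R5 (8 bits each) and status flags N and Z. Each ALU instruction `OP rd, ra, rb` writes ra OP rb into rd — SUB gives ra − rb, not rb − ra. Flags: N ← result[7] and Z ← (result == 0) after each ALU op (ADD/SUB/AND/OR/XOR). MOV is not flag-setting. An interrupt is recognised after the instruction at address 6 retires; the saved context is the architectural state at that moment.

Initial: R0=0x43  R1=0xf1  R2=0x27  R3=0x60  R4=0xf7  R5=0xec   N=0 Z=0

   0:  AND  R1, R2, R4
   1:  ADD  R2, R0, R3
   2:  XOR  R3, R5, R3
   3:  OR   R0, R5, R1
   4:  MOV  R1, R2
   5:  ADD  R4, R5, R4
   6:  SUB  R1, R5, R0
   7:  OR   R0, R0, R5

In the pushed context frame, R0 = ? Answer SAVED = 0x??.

SAVED = 0xef

after  0: R0=0x43 R1=0x27 R2=0x27 R3=0x60 R4=0xf7 R5=0xec  N=0 Z=0
after  1: R0=0x43 R1=0x27 R2=0xa3 R3=0x60 R4=0xf7 R5=0xec  N=1 Z=0
after  2: R0=0x43 R1=0x27 R2=0xa3 R3=0x8c R4=0xf7 R5=0xec  N=1 Z=0
after  3: R0=0xef R1=0x27 R2=0xa3 R3=0x8c R4=0xf7 R5=0xec  N=1 Z=0
after  4: R0=0xef R1=0xa3 R2=0xa3 R3=0x8c R4=0xf7 R5=0xec  N=1 Z=0
after  5: R0=0xef R1=0xa3 R2=0xa3 R3=0x8c R4=0xe3 R5=0xec  N=1 Z=0
after  6: R0=0xef R1=0xfd R2=0xa3 R3=0x8c R4=0xe3 R5=0xec  N=1 Z=0
-- IRQ taken; context saved, return-PC = 7 --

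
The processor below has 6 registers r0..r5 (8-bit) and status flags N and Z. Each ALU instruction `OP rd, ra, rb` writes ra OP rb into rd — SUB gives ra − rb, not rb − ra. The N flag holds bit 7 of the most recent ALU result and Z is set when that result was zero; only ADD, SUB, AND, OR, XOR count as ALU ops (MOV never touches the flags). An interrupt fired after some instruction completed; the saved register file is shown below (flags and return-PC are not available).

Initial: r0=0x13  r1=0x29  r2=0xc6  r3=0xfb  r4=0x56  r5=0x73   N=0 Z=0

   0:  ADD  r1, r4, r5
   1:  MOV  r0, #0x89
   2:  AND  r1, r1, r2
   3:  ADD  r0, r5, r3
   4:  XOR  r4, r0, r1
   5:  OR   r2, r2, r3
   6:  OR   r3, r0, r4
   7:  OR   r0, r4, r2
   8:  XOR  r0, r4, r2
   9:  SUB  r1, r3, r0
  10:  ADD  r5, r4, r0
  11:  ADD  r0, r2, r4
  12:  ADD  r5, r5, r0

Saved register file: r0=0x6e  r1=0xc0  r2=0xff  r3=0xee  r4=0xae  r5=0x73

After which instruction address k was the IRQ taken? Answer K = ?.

K = 6

after  0: r0=0x13 r1=0xc9 r2=0xc6 r3=0xfb r4=0x56 r5=0x73  N=1 Z=0
after  1: r0=0x89 r1=0xc9 r2=0xc6 r3=0xfb r4=0x56 r5=0x73  N=1 Z=0
after  2: r0=0x89 r1=0xc0 r2=0xc6 r3=0xfb r4=0x56 r5=0x73  N=1 Z=0
after  3: r0=0x6e r1=0xc0 r2=0xc6 r3=0xfb r4=0x56 r5=0x73  N=0 Z=0
after  4: r0=0x6e r1=0xc0 r2=0xc6 r3=0xfb r4=0xae r5=0x73  N=1 Z=0
after  5: r0=0x6e r1=0xc0 r2=0xff r3=0xfb r4=0xae r5=0x73  N=1 Z=0
after  6: r0=0x6e r1=0xc0 r2=0xff r3=0xee r4=0xae r5=0x73  N=1 Z=0
-- IRQ taken; context saved, return-PC = 7 --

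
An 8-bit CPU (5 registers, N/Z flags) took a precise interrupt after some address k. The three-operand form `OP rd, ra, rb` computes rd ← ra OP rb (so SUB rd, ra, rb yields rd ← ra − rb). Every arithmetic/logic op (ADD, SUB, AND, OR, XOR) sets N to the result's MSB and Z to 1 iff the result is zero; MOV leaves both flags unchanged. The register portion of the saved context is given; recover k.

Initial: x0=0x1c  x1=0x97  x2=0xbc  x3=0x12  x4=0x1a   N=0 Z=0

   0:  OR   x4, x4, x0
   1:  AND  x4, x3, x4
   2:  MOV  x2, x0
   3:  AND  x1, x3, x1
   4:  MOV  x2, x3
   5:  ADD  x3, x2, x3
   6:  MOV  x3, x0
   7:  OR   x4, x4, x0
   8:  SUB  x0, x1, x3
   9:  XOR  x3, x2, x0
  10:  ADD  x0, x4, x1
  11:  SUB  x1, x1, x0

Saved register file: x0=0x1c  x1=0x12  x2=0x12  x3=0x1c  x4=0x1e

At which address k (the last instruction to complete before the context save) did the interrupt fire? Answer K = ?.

after  0: x0=0x1c x1=0x97 x2=0xbc x3=0x12 x4=0x1e  N=0 Z=0
after  1: x0=0x1c x1=0x97 x2=0xbc x3=0x12 x4=0x12  N=0 Z=0
after  2: x0=0x1c x1=0x97 x2=0x1c x3=0x12 x4=0x12  N=0 Z=0
after  3: x0=0x1c x1=0x12 x2=0x1c x3=0x12 x4=0x12  N=0 Z=0
after  4: x0=0x1c x1=0x12 x2=0x12 x3=0x12 x4=0x12  N=0 Z=0
after  5: x0=0x1c x1=0x12 x2=0x12 x3=0x24 x4=0x12  N=0 Z=0
after  6: x0=0x1c x1=0x12 x2=0x12 x3=0x1c x4=0x12  N=0 Z=0
after  7: x0=0x1c x1=0x12 x2=0x12 x3=0x1c x4=0x1e  N=0 Z=0
-- IRQ taken; context saved, return-PC = 8 --

K = 7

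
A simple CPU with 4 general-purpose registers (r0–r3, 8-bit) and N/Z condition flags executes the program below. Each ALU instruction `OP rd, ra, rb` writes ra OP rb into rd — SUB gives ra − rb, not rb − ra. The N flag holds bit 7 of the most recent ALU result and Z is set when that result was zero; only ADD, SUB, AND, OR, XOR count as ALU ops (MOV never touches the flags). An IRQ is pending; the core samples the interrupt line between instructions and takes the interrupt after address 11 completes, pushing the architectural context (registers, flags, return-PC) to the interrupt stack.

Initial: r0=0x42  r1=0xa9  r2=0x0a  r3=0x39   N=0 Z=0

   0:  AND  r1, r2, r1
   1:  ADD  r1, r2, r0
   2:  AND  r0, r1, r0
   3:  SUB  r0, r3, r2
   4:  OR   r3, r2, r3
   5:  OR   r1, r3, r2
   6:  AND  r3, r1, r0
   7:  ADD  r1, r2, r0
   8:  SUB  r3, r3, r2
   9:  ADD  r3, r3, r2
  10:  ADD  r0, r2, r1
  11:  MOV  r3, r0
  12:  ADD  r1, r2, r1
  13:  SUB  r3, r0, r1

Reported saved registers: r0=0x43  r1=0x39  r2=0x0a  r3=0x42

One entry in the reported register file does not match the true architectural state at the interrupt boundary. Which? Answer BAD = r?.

BAD = r3

after  0: r0=0x42 r1=0x08 r2=0x0a r3=0x39  N=0 Z=0
after  1: r0=0x42 r1=0x4c r2=0x0a r3=0x39  N=0 Z=0
after  2: r0=0x40 r1=0x4c r2=0x0a r3=0x39  N=0 Z=0
after  3: r0=0x2f r1=0x4c r2=0x0a r3=0x39  N=0 Z=0
after  4: r0=0x2f r1=0x4c r2=0x0a r3=0x3b  N=0 Z=0
after  5: r0=0x2f r1=0x3b r2=0x0a r3=0x3b  N=0 Z=0
after  6: r0=0x2f r1=0x3b r2=0x0a r3=0x2b  N=0 Z=0
after  7: r0=0x2f r1=0x39 r2=0x0a r3=0x2b  N=0 Z=0
after  8: r0=0x2f r1=0x39 r2=0x0a r3=0x21  N=0 Z=0
after  9: r0=0x2f r1=0x39 r2=0x0a r3=0x2b  N=0 Z=0
after 10: r0=0x43 r1=0x39 r2=0x0a r3=0x2b  N=0 Z=0
after 11: r0=0x43 r1=0x39 r2=0x0a r3=0x43  N=0 Z=0
-- IRQ taken; context saved, return-PC = 12 --
mismatch: r3: reported 0x42 vs actual 0x43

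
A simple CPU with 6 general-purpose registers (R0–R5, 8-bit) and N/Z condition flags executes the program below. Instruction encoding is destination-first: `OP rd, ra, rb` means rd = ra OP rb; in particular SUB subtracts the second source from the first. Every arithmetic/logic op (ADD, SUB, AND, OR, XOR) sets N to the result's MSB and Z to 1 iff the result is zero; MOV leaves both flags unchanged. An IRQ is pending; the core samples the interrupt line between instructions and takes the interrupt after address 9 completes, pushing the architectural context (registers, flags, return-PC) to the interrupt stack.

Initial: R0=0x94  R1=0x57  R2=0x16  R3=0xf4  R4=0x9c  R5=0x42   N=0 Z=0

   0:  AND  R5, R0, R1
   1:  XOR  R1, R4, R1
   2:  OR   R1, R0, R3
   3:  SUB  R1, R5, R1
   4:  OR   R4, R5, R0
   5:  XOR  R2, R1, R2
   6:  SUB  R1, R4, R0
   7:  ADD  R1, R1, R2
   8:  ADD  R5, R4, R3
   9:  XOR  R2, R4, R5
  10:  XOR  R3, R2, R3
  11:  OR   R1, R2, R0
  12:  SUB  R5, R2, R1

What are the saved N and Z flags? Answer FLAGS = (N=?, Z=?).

after  0: R0=0x94 R1=0x57 R2=0x16 R3=0xf4 R4=0x9c R5=0x14  N=0 Z=0
after  1: R0=0x94 R1=0xcb R2=0x16 R3=0xf4 R4=0x9c R5=0x14  N=1 Z=0
after  2: R0=0x94 R1=0xf4 R2=0x16 R3=0xf4 R4=0x9c R5=0x14  N=1 Z=0
after  3: R0=0x94 R1=0x20 R2=0x16 R3=0xf4 R4=0x9c R5=0x14  N=0 Z=0
after  4: R0=0x94 R1=0x20 R2=0x16 R3=0xf4 R4=0x94 R5=0x14  N=1 Z=0
after  5: R0=0x94 R1=0x20 R2=0x36 R3=0xf4 R4=0x94 R5=0x14  N=0 Z=0
after  6: R0=0x94 R1=0x00 R2=0x36 R3=0xf4 R4=0x94 R5=0x14  N=0 Z=1
after  7: R0=0x94 R1=0x36 R2=0x36 R3=0xf4 R4=0x94 R5=0x14  N=0 Z=0
after  8: R0=0x94 R1=0x36 R2=0x36 R3=0xf4 R4=0x94 R5=0x88  N=1 Z=0
after  9: R0=0x94 R1=0x36 R2=0x1c R3=0xf4 R4=0x94 R5=0x88  N=0 Z=0
-- IRQ taken; context saved, return-PC = 10 --

FLAGS = (N=0, Z=0)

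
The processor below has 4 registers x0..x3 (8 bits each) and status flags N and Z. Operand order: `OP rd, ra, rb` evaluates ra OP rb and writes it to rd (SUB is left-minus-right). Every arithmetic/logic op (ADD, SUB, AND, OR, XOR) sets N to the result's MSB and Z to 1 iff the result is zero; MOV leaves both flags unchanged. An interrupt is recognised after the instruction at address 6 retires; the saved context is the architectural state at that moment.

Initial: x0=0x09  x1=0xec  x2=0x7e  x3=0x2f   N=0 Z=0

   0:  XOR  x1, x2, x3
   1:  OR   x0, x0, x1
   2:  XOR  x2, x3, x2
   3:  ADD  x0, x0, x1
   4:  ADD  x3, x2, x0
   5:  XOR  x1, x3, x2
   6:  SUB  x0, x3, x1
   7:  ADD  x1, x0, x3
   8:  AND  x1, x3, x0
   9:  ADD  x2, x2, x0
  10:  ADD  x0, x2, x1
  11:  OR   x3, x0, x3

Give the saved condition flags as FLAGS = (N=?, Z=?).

after  0: x0=0x09 x1=0x51 x2=0x7e x3=0x2f  N=0 Z=0
after  1: x0=0x59 x1=0x51 x2=0x7e x3=0x2f  N=0 Z=0
after  2: x0=0x59 x1=0x51 x2=0x51 x3=0x2f  N=0 Z=0
after  3: x0=0xaa x1=0x51 x2=0x51 x3=0x2f  N=1 Z=0
after  4: x0=0xaa x1=0x51 x2=0x51 x3=0xfb  N=1 Z=0
after  5: x0=0xaa x1=0xaa x2=0x51 x3=0xfb  N=1 Z=0
after  6: x0=0x51 x1=0xaa x2=0x51 x3=0xfb  N=0 Z=0
-- IRQ taken; context saved, return-PC = 7 --

FLAGS = (N=0, Z=0)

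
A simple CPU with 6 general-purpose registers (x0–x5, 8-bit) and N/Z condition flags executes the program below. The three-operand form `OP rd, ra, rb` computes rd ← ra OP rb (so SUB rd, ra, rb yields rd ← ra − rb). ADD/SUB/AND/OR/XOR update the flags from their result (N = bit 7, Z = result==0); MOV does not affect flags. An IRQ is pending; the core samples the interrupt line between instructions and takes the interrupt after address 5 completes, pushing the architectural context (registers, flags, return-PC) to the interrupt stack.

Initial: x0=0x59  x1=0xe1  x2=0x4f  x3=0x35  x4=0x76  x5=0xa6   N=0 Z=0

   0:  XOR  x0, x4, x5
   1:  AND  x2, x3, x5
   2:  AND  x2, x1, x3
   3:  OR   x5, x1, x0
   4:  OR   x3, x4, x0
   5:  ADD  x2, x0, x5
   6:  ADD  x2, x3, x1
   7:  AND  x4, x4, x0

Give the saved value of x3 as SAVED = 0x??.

SAVED = 0xf6

after  0: x0=0xd0 x1=0xe1 x2=0x4f x3=0x35 x4=0x76 x5=0xa6  N=1 Z=0
after  1: x0=0xd0 x1=0xe1 x2=0x24 x3=0x35 x4=0x76 x5=0xa6  N=0 Z=0
after  2: x0=0xd0 x1=0xe1 x2=0x21 x3=0x35 x4=0x76 x5=0xa6  N=0 Z=0
after  3: x0=0xd0 x1=0xe1 x2=0x21 x3=0x35 x4=0x76 x5=0xf1  N=1 Z=0
after  4: x0=0xd0 x1=0xe1 x2=0x21 x3=0xf6 x4=0x76 x5=0xf1  N=1 Z=0
after  5: x0=0xd0 x1=0xe1 x2=0xc1 x3=0xf6 x4=0x76 x5=0xf1  N=1 Z=0
-- IRQ taken; context saved, return-PC = 6 --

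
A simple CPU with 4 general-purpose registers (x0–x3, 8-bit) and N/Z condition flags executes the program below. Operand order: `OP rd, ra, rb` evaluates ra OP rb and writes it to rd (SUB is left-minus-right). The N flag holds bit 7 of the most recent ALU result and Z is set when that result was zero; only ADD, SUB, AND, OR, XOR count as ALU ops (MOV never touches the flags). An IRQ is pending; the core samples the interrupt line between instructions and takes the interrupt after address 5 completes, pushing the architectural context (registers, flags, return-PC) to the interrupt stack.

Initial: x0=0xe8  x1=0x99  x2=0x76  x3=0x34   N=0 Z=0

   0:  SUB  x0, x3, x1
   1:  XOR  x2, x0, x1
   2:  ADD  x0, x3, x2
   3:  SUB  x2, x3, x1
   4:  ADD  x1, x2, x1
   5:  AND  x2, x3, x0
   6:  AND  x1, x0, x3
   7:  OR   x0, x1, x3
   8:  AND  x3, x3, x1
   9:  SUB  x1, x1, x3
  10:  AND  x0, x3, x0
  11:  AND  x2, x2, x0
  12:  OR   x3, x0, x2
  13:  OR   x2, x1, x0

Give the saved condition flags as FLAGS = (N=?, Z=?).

after  0: x0=0x9b x1=0x99 x2=0x76 x3=0x34  N=1 Z=0
after  1: x0=0x9b x1=0x99 x2=0x02 x3=0x34  N=0 Z=0
after  2: x0=0x36 x1=0x99 x2=0x02 x3=0x34  N=0 Z=0
after  3: x0=0x36 x1=0x99 x2=0x9b x3=0x34  N=1 Z=0
after  4: x0=0x36 x1=0x34 x2=0x9b x3=0x34  N=0 Z=0
after  5: x0=0x36 x1=0x34 x2=0x34 x3=0x34  N=0 Z=0
-- IRQ taken; context saved, return-PC = 6 --

FLAGS = (N=0, Z=0)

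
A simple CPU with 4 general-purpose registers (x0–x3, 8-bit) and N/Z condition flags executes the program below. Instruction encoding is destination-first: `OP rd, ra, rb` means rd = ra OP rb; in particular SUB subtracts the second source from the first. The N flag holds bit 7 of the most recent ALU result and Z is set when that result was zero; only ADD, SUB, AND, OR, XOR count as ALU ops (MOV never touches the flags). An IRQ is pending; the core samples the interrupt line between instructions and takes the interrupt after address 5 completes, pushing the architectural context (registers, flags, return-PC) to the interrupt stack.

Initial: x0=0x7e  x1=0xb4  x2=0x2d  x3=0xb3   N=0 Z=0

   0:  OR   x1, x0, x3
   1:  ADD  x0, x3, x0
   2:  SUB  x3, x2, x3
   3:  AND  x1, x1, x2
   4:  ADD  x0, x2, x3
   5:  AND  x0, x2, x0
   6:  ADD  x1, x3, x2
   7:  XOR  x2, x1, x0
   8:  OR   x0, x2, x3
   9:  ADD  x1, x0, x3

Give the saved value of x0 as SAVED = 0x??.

SAVED = 0x25

after  0: x0=0x7e x1=0xff x2=0x2d x3=0xb3  N=1 Z=0
after  1: x0=0x31 x1=0xff x2=0x2d x3=0xb3  N=0 Z=0
after  2: x0=0x31 x1=0xff x2=0x2d x3=0x7a  N=0 Z=0
after  3: x0=0x31 x1=0x2d x2=0x2d x3=0x7a  N=0 Z=0
after  4: x0=0xa7 x1=0x2d x2=0x2d x3=0x7a  N=1 Z=0
after  5: x0=0x25 x1=0x2d x2=0x2d x3=0x7a  N=0 Z=0
-- IRQ taken; context saved, return-PC = 6 --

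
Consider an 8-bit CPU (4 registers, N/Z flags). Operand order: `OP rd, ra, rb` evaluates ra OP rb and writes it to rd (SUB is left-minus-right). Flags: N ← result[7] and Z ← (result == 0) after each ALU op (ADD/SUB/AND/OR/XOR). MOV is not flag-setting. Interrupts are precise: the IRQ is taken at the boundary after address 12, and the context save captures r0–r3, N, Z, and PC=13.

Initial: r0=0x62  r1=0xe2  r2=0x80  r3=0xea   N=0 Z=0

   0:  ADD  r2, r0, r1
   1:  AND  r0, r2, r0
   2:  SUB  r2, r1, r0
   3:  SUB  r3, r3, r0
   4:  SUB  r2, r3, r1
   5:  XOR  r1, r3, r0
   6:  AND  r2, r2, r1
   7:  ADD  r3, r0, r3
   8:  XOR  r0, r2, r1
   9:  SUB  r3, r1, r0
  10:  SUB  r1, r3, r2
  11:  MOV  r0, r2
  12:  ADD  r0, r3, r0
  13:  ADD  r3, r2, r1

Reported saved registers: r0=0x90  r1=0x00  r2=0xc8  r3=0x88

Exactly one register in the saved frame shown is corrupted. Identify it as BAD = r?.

after  0: r0=0x62 r1=0xe2 r2=0x44 r3=0xea  N=0 Z=0
after  1: r0=0x40 r1=0xe2 r2=0x44 r3=0xea  N=0 Z=0
after  2: r0=0x40 r1=0xe2 r2=0xa2 r3=0xea  N=1 Z=0
after  3: r0=0x40 r1=0xe2 r2=0xa2 r3=0xaa  N=1 Z=0
after  4: r0=0x40 r1=0xe2 r2=0xc8 r3=0xaa  N=1 Z=0
after  5: r0=0x40 r1=0xea r2=0xc8 r3=0xaa  N=1 Z=0
after  6: r0=0x40 r1=0xea r2=0xc8 r3=0xaa  N=1 Z=0
after  7: r0=0x40 r1=0xea r2=0xc8 r3=0xea  N=1 Z=0
after  8: r0=0x22 r1=0xea r2=0xc8 r3=0xea  N=0 Z=0
after  9: r0=0x22 r1=0xea r2=0xc8 r3=0xc8  N=1 Z=0
after 10: r0=0x22 r1=0x00 r2=0xc8 r3=0xc8  N=0 Z=1
after 11: r0=0xc8 r1=0x00 r2=0xc8 r3=0xc8  N=0 Z=1
after 12: r0=0x90 r1=0x00 r2=0xc8 r3=0xc8  N=1 Z=0
-- IRQ taken; context saved, return-PC = 13 --
mismatch: r3: reported 0x88 vs actual 0xc8

BAD = r3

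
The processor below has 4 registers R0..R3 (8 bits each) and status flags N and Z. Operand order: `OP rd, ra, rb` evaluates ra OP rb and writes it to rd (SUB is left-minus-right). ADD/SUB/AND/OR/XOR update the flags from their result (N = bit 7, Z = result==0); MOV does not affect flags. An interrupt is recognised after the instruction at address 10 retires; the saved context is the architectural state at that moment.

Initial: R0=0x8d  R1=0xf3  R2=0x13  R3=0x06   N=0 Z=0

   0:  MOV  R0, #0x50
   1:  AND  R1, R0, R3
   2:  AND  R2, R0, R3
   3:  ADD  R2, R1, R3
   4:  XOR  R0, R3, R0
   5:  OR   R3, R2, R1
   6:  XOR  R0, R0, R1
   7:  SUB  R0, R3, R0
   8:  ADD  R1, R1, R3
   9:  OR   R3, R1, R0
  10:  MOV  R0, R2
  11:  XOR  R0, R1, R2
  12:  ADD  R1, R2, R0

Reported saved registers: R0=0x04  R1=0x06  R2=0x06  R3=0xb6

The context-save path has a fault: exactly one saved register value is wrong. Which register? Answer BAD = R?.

BAD = R0

after  0: R0=0x50 R1=0xf3 R2=0x13 R3=0x06  N=0 Z=0
after  1: R0=0x50 R1=0x00 R2=0x13 R3=0x06  N=0 Z=1
after  2: R0=0x50 R1=0x00 R2=0x00 R3=0x06  N=0 Z=1
after  3: R0=0x50 R1=0x00 R2=0x06 R3=0x06  N=0 Z=0
after  4: R0=0x56 R1=0x00 R2=0x06 R3=0x06  N=0 Z=0
after  5: R0=0x56 R1=0x00 R2=0x06 R3=0x06  N=0 Z=0
after  6: R0=0x56 R1=0x00 R2=0x06 R3=0x06  N=0 Z=0
after  7: R0=0xb0 R1=0x00 R2=0x06 R3=0x06  N=1 Z=0
after  8: R0=0xb0 R1=0x06 R2=0x06 R3=0x06  N=0 Z=0
after  9: R0=0xb0 R1=0x06 R2=0x06 R3=0xb6  N=1 Z=0
after 10: R0=0x06 R1=0x06 R2=0x06 R3=0xb6  N=1 Z=0
-- IRQ taken; context saved, return-PC = 11 --
mismatch: R0: reported 0x04 vs actual 0x06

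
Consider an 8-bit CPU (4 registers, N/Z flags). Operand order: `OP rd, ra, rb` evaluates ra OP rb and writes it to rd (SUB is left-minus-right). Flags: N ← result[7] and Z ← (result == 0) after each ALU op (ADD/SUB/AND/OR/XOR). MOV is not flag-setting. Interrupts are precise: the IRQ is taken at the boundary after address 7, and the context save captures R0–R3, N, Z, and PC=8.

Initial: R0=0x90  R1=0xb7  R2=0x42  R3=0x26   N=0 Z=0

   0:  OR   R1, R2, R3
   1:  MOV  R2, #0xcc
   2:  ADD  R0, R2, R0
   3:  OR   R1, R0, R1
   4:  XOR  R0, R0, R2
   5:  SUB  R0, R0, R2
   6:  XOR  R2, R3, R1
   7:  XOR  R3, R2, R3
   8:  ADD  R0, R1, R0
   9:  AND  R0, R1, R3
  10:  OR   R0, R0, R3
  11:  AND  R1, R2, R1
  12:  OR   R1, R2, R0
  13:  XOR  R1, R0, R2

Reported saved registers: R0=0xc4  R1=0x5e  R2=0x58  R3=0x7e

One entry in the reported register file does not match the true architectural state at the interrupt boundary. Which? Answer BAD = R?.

BAD = R1

after  0: R0=0x90 R1=0x66 R2=0x42 R3=0x26  N=0 Z=0
after  1: R0=0x90 R1=0x66 R2=0xcc R3=0x26  N=0 Z=0
after  2: R0=0x5c R1=0x66 R2=0xcc R3=0x26  N=0 Z=0
after  3: R0=0x5c R1=0x7e R2=0xcc R3=0x26  N=0 Z=0
after  4: R0=0x90 R1=0x7e R2=0xcc R3=0x26  N=1 Z=0
after  5: R0=0xc4 R1=0x7e R2=0xcc R3=0x26  N=1 Z=0
after  6: R0=0xc4 R1=0x7e R2=0x58 R3=0x26  N=0 Z=0
after  7: R0=0xc4 R1=0x7e R2=0x58 R3=0x7e  N=0 Z=0
-- IRQ taken; context saved, return-PC = 8 --
mismatch: R1: reported 0x5e vs actual 0x7e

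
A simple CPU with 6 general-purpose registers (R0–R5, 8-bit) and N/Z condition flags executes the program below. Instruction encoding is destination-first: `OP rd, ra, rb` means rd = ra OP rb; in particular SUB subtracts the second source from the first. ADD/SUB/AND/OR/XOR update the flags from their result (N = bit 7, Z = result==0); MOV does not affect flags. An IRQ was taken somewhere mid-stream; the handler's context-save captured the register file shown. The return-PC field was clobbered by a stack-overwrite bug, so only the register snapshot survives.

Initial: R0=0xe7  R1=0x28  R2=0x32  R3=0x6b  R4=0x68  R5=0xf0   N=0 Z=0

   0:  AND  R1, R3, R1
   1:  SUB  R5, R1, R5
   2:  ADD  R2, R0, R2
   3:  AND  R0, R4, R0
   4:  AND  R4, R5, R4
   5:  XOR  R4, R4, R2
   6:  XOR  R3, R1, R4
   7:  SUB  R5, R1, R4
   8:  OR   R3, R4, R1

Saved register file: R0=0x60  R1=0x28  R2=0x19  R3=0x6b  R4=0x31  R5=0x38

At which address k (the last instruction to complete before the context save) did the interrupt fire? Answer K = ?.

K = 5

after  0: R0=0xe7 R1=0x28 R2=0x32 R3=0x6b R4=0x68 R5=0xf0  N=0 Z=0
after  1: R0=0xe7 R1=0x28 R2=0x32 R3=0x6b R4=0x68 R5=0x38  N=0 Z=0
after  2: R0=0xe7 R1=0x28 R2=0x19 R3=0x6b R4=0x68 R5=0x38  N=0 Z=0
after  3: R0=0x60 R1=0x28 R2=0x19 R3=0x6b R4=0x68 R5=0x38  N=0 Z=0
after  4: R0=0x60 R1=0x28 R2=0x19 R3=0x6b R4=0x28 R5=0x38  N=0 Z=0
after  5: R0=0x60 R1=0x28 R2=0x19 R3=0x6b R4=0x31 R5=0x38  N=0 Z=0
-- IRQ taken; context saved, return-PC = 6 --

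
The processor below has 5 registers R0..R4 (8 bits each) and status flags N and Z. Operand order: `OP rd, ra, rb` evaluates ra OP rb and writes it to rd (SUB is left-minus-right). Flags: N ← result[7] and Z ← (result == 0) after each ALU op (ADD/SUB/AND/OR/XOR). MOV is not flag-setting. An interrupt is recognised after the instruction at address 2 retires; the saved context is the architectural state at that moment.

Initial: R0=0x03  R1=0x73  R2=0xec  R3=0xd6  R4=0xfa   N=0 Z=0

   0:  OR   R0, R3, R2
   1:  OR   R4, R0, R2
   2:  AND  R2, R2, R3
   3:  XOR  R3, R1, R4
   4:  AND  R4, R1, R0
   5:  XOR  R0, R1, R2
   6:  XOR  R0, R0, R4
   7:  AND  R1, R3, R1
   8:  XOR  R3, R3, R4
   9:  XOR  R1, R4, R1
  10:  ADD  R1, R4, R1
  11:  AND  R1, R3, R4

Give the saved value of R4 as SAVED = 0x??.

SAVED = 0xfe

after  0: R0=0xfe R1=0x73 R2=0xec R3=0xd6 R4=0xfa  N=1 Z=0
after  1: R0=0xfe R1=0x73 R2=0xec R3=0xd6 R4=0xfe  N=1 Z=0
after  2: R0=0xfe R1=0x73 R2=0xc4 R3=0xd6 R4=0xfe  N=1 Z=0
-- IRQ taken; context saved, return-PC = 3 --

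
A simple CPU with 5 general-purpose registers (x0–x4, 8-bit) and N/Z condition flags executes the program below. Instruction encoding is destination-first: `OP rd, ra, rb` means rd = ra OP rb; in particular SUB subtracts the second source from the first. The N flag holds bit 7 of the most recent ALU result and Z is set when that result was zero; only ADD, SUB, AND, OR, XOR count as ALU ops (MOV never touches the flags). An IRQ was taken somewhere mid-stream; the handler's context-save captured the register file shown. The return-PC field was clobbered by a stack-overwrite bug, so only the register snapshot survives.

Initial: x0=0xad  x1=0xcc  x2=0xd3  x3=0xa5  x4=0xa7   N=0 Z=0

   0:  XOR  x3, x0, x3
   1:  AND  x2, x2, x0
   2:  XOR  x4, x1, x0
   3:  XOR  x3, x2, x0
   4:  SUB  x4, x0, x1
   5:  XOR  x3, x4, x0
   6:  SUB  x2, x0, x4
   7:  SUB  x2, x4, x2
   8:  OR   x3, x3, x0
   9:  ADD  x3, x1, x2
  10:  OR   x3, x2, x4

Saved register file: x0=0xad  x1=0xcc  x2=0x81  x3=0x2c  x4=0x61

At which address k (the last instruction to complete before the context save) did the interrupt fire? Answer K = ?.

after  0: x0=0xad x1=0xcc x2=0xd3 x3=0x08 x4=0xa7  N=0 Z=0
after  1: x0=0xad x1=0xcc x2=0x81 x3=0x08 x4=0xa7  N=1 Z=0
after  2: x0=0xad x1=0xcc x2=0x81 x3=0x08 x4=0x61  N=0 Z=0
after  3: x0=0xad x1=0xcc x2=0x81 x3=0x2c x4=0x61  N=0 Z=0
-- IRQ taken; context saved, return-PC = 4 --

K = 3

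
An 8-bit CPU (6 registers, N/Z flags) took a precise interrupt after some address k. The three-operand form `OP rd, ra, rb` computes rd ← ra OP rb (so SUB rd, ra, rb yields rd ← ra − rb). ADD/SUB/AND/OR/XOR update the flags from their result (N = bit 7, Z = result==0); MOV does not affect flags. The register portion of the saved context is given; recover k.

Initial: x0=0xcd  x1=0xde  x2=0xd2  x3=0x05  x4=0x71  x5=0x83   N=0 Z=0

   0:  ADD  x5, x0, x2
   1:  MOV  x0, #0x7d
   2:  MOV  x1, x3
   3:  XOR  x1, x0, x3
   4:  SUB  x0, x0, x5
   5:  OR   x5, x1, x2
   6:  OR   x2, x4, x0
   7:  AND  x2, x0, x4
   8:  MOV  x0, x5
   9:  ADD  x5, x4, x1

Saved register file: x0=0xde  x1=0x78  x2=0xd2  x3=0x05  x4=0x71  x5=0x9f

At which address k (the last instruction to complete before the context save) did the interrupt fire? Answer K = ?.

K = 4

after  0: x0=0xcd x1=0xde x2=0xd2 x3=0x05 x4=0x71 x5=0x9f  N=1 Z=0
after  1: x0=0x7d x1=0xde x2=0xd2 x3=0x05 x4=0x71 x5=0x9f  N=1 Z=0
after  2: x0=0x7d x1=0x05 x2=0xd2 x3=0x05 x4=0x71 x5=0x9f  N=1 Z=0
after  3: x0=0x7d x1=0x78 x2=0xd2 x3=0x05 x4=0x71 x5=0x9f  N=0 Z=0
after  4: x0=0xde x1=0x78 x2=0xd2 x3=0x05 x4=0x71 x5=0x9f  N=1 Z=0
-- IRQ taken; context saved, return-PC = 5 --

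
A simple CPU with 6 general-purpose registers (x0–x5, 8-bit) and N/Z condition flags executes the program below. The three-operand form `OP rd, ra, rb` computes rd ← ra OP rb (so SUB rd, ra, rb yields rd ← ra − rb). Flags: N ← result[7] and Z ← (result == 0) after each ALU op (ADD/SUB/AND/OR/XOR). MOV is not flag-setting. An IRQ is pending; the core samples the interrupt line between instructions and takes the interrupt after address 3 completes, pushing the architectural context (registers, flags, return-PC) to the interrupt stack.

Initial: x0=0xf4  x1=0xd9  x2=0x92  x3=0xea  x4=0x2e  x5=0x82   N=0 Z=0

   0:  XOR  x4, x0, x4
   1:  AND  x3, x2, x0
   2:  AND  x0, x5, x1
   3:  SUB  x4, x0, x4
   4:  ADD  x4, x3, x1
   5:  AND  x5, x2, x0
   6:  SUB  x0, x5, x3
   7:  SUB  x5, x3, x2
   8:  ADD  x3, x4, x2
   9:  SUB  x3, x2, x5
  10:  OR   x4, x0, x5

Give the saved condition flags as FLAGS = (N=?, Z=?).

FLAGS = (N=1, Z=0)

after  0: x0=0xf4 x1=0xd9 x2=0x92 x3=0xea x4=0xda x5=0x82  N=1 Z=0
after  1: x0=0xf4 x1=0xd9 x2=0x92 x3=0x90 x4=0xda x5=0x82  N=1 Z=0
after  2: x0=0x80 x1=0xd9 x2=0x92 x3=0x90 x4=0xda x5=0x82  N=1 Z=0
after  3: x0=0x80 x1=0xd9 x2=0x92 x3=0x90 x4=0xa6 x5=0x82  N=1 Z=0
-- IRQ taken; context saved, return-PC = 4 --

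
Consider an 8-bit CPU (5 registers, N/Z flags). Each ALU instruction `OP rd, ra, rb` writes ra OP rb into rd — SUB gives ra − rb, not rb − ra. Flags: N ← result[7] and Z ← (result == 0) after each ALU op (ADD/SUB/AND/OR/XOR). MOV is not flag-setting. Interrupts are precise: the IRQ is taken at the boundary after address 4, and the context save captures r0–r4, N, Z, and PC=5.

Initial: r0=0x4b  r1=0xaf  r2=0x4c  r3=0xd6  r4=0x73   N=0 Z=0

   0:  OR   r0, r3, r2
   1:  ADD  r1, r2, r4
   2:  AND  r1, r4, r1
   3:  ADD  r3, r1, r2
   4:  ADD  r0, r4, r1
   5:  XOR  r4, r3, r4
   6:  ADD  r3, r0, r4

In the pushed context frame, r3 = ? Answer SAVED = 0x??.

after  0: r0=0xde r1=0xaf r2=0x4c r3=0xd6 r4=0x73  N=1 Z=0
after  1: r0=0xde r1=0xbf r2=0x4c r3=0xd6 r4=0x73  N=1 Z=0
after  2: r0=0xde r1=0x33 r2=0x4c r3=0xd6 r4=0x73  N=0 Z=0
after  3: r0=0xde r1=0x33 r2=0x4c r3=0x7f r4=0x73  N=0 Z=0
after  4: r0=0xa6 r1=0x33 r2=0x4c r3=0x7f r4=0x73  N=1 Z=0
-- IRQ taken; context saved, return-PC = 5 --

SAVED = 0x7f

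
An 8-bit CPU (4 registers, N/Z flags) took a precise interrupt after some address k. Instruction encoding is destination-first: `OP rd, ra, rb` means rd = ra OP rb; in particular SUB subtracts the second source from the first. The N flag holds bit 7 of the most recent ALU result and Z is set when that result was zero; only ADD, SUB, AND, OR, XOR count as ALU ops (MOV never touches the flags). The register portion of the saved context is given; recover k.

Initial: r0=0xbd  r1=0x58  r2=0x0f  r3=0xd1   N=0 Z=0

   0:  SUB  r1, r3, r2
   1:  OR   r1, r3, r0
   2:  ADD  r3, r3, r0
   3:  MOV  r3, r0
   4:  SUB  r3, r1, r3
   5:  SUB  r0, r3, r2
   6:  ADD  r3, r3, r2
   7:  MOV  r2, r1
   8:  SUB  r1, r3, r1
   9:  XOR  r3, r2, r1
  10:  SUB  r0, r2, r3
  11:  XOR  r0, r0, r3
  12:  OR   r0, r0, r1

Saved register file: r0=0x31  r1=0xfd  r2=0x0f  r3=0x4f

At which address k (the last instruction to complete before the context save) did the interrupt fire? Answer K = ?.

K = 6

after  0: r0=0xbd r1=0xc2 r2=0x0f r3=0xd1  N=1 Z=0
after  1: r0=0xbd r1=0xfd r2=0x0f r3=0xd1  N=1 Z=0
after  2: r0=0xbd r1=0xfd r2=0x0f r3=0x8e  N=1 Z=0
after  3: r0=0xbd r1=0xfd r2=0x0f r3=0xbd  N=1 Z=0
after  4: r0=0xbd r1=0xfd r2=0x0f r3=0x40  N=0 Z=0
after  5: r0=0x31 r1=0xfd r2=0x0f r3=0x40  N=0 Z=0
after  6: r0=0x31 r1=0xfd r2=0x0f r3=0x4f  N=0 Z=0
-- IRQ taken; context saved, return-PC = 7 --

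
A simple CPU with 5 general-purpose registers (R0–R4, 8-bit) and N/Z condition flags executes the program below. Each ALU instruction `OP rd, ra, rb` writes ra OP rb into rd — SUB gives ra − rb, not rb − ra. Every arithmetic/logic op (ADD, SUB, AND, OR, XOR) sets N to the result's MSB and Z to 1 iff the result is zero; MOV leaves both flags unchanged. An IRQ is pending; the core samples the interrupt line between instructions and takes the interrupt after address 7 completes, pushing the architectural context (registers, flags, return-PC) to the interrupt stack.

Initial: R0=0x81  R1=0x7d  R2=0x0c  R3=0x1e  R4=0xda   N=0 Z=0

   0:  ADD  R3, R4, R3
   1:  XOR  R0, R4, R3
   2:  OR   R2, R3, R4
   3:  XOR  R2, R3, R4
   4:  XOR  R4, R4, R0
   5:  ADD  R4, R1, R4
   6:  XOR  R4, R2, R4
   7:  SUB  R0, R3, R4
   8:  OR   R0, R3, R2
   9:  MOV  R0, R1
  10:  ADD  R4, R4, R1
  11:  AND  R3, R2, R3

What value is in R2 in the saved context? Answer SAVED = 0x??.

SAVED = 0x22

after  0: R0=0x81 R1=0x7d R2=0x0c R3=0xf8 R4=0xda  N=1 Z=0
after  1: R0=0x22 R1=0x7d R2=0x0c R3=0xf8 R4=0xda  N=0 Z=0
after  2: R0=0x22 R1=0x7d R2=0xfa R3=0xf8 R4=0xda  N=1 Z=0
after  3: R0=0x22 R1=0x7d R2=0x22 R3=0xf8 R4=0xda  N=0 Z=0
after  4: R0=0x22 R1=0x7d R2=0x22 R3=0xf8 R4=0xf8  N=1 Z=0
after  5: R0=0x22 R1=0x7d R2=0x22 R3=0xf8 R4=0x75  N=0 Z=0
after  6: R0=0x22 R1=0x7d R2=0x22 R3=0xf8 R4=0x57  N=0 Z=0
after  7: R0=0xa1 R1=0x7d R2=0x22 R3=0xf8 R4=0x57  N=1 Z=0
-- IRQ taken; context saved, return-PC = 8 --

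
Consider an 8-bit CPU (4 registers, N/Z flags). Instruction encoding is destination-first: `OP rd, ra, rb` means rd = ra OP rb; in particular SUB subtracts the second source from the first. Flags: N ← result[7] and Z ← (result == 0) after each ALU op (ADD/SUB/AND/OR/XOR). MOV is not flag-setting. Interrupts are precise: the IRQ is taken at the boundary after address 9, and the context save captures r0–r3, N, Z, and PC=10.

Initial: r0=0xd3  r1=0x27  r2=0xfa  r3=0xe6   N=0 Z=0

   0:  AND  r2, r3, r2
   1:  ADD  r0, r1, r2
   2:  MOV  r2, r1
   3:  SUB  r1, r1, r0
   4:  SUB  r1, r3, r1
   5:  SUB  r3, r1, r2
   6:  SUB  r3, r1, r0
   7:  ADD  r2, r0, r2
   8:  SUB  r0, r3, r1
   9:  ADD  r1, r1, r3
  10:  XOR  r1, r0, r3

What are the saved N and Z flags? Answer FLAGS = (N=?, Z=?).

FLAGS = (N=1, Z=0)

after  0: r0=0xd3 r1=0x27 r2=0xe2 r3=0xe6  N=1 Z=0
after  1: r0=0x09 r1=0x27 r2=0xe2 r3=0xe6  N=0 Z=0
after  2: r0=0x09 r1=0x27 r2=0x27 r3=0xe6  N=0 Z=0
after  3: r0=0x09 r1=0x1e r2=0x27 r3=0xe6  N=0 Z=0
after  4: r0=0x09 r1=0xc8 r2=0x27 r3=0xe6  N=1 Z=0
after  5: r0=0x09 r1=0xc8 r2=0x27 r3=0xa1  N=1 Z=0
after  6: r0=0x09 r1=0xc8 r2=0x27 r3=0xbf  N=1 Z=0
after  7: r0=0x09 r1=0xc8 r2=0x30 r3=0xbf  N=0 Z=0
after  8: r0=0xf7 r1=0xc8 r2=0x30 r3=0xbf  N=1 Z=0
after  9: r0=0xf7 r1=0x87 r2=0x30 r3=0xbf  N=1 Z=0
-- IRQ taken; context saved, return-PC = 10 --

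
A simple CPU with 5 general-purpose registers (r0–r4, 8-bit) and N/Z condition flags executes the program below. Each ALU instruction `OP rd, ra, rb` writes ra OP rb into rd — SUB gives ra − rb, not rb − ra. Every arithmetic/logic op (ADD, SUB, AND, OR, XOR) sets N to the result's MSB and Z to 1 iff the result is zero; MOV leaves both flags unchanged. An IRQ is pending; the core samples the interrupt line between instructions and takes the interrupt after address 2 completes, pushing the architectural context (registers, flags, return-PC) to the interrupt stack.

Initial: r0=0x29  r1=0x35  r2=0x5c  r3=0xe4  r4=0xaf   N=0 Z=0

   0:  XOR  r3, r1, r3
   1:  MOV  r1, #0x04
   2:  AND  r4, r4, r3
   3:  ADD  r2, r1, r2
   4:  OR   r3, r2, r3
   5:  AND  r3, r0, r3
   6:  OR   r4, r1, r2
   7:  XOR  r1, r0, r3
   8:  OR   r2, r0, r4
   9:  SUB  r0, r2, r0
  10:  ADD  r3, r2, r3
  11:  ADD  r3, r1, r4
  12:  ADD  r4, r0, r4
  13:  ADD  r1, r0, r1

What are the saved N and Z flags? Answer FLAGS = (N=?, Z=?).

FLAGS = (N=1, Z=0)

after  0: r0=0x29 r1=0x35 r2=0x5c r3=0xd1 r4=0xaf  N=1 Z=0
after  1: r0=0x29 r1=0x04 r2=0x5c r3=0xd1 r4=0xaf  N=1 Z=0
after  2: r0=0x29 r1=0x04 r2=0x5c r3=0xd1 r4=0x81  N=1 Z=0
-- IRQ taken; context saved, return-PC = 3 --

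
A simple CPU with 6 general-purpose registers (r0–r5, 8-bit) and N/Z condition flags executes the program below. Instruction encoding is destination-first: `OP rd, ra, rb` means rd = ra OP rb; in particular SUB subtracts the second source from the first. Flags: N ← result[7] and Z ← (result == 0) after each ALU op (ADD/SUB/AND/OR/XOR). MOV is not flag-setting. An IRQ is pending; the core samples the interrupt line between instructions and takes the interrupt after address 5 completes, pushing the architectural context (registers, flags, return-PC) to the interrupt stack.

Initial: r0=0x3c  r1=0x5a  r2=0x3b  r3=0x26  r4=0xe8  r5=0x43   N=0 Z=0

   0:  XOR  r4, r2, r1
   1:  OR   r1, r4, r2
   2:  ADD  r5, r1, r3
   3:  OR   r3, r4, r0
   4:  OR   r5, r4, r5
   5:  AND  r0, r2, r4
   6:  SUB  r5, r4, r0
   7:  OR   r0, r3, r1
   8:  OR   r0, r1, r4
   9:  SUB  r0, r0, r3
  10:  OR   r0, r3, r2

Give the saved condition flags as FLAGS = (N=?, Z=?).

after  0: r0=0x3c r1=0x5a r2=0x3b r3=0x26 r4=0x61 r5=0x43  N=0 Z=0
after  1: r0=0x3c r1=0x7b r2=0x3b r3=0x26 r4=0x61 r5=0x43  N=0 Z=0
after  2: r0=0x3c r1=0x7b r2=0x3b r3=0x26 r4=0x61 r5=0xa1  N=1 Z=0
after  3: r0=0x3c r1=0x7b r2=0x3b r3=0x7d r4=0x61 r5=0xa1  N=0 Z=0
after  4: r0=0x3c r1=0x7b r2=0x3b r3=0x7d r4=0x61 r5=0xe1  N=1 Z=0
after  5: r0=0x21 r1=0x7b r2=0x3b r3=0x7d r4=0x61 r5=0xe1  N=0 Z=0
-- IRQ taken; context saved, return-PC = 6 --

FLAGS = (N=0, Z=0)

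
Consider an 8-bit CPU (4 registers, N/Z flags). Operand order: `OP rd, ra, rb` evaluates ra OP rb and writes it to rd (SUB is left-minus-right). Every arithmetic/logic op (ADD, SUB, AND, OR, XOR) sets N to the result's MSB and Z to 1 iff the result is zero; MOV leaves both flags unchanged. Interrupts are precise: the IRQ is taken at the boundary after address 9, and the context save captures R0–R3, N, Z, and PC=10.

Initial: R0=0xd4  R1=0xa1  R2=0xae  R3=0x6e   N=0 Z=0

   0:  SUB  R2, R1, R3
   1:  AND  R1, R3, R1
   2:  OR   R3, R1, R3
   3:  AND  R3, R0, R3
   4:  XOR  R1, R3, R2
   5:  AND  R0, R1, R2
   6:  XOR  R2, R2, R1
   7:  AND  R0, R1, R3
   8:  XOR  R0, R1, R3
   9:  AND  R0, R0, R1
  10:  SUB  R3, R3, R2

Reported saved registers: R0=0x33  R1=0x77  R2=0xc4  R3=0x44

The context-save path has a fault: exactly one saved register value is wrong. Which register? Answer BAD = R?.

BAD = R2

after  0: R0=0xd4 R1=0xa1 R2=0x33 R3=0x6e  N=0 Z=0
after  1: R0=0xd4 R1=0x20 R2=0x33 R3=0x6e  N=0 Z=0
after  2: R0=0xd4 R1=0x20 R2=0x33 R3=0x6e  N=0 Z=0
after  3: R0=0xd4 R1=0x20 R2=0x33 R3=0x44  N=0 Z=0
after  4: R0=0xd4 R1=0x77 R2=0x33 R3=0x44  N=0 Z=0
after  5: R0=0x33 R1=0x77 R2=0x33 R3=0x44  N=0 Z=0
after  6: R0=0x33 R1=0x77 R2=0x44 R3=0x44  N=0 Z=0
after  7: R0=0x44 R1=0x77 R2=0x44 R3=0x44  N=0 Z=0
after  8: R0=0x33 R1=0x77 R2=0x44 R3=0x44  N=0 Z=0
after  9: R0=0x33 R1=0x77 R2=0x44 R3=0x44  N=0 Z=0
-- IRQ taken; context saved, return-PC = 10 --
mismatch: R2: reported 0xc4 vs actual 0x44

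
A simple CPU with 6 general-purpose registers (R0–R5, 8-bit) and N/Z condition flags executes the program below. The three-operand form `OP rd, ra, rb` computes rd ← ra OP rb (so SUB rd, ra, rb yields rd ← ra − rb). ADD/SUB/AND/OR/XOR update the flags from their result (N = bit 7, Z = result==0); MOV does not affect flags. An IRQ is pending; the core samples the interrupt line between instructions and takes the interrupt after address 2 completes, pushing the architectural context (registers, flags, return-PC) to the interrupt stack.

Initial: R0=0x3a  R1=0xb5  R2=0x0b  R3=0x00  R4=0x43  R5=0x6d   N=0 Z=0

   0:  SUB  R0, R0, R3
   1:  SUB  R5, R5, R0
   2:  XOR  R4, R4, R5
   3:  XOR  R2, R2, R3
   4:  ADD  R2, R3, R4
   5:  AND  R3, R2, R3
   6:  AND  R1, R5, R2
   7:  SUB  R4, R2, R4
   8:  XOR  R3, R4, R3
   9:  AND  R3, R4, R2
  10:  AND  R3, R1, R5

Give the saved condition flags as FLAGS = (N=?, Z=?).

FLAGS = (N=0, Z=0)

after  0: R0=0x3a R1=0xb5 R2=0x0b R3=0x00 R4=0x43 R5=0x6d  N=0 Z=0
after  1: R0=0x3a R1=0xb5 R2=0x0b R3=0x00 R4=0x43 R5=0x33  N=0 Z=0
after  2: R0=0x3a R1=0xb5 R2=0x0b R3=0x00 R4=0x70 R5=0x33  N=0 Z=0
-- IRQ taken; context saved, return-PC = 3 --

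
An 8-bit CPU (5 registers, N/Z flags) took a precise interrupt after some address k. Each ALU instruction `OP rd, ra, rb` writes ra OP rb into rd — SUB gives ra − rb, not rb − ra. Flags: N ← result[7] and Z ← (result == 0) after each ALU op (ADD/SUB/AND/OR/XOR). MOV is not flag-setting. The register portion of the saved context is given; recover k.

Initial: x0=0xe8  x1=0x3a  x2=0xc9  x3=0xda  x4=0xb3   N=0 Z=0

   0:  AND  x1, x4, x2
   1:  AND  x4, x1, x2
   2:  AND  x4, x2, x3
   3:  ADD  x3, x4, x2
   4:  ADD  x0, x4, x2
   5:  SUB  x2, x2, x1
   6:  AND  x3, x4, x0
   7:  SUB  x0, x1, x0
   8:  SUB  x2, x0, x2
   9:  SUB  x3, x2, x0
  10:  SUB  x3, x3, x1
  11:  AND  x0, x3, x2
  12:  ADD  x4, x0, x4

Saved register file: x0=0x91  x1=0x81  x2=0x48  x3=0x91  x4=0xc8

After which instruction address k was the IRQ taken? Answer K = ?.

after  0: x0=0xe8 x1=0x81 x2=0xc9 x3=0xda x4=0xb3  N=1 Z=0
after  1: x0=0xe8 x1=0x81 x2=0xc9 x3=0xda x4=0x81  N=1 Z=0
after  2: x0=0xe8 x1=0x81 x2=0xc9 x3=0xda x4=0xc8  N=1 Z=0
after  3: x0=0xe8 x1=0x81 x2=0xc9 x3=0x91 x4=0xc8  N=1 Z=0
after  4: x0=0x91 x1=0x81 x2=0xc9 x3=0x91 x4=0xc8  N=1 Z=0
after  5: x0=0x91 x1=0x81 x2=0x48 x3=0x91 x4=0xc8  N=0 Z=0
-- IRQ taken; context saved, return-PC = 6 --

K = 5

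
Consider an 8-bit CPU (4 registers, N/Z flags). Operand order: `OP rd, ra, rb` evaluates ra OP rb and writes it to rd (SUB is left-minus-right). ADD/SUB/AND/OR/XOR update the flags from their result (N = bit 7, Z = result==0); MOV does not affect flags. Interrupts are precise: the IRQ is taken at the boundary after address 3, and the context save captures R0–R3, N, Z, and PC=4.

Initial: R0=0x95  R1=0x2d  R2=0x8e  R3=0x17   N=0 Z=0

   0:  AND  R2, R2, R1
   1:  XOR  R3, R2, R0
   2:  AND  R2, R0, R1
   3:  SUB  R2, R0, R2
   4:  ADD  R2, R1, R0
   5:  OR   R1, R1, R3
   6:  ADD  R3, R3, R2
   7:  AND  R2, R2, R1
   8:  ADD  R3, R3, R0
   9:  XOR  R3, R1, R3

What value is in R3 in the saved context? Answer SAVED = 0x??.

after  0: R0=0x95 R1=0x2d R2=0x0c R3=0x17  N=0 Z=0
after  1: R0=0x95 R1=0x2d R2=0x0c R3=0x99  N=1 Z=0
after  2: R0=0x95 R1=0x2d R2=0x05 R3=0x99  N=0 Z=0
after  3: R0=0x95 R1=0x2d R2=0x90 R3=0x99  N=1 Z=0
-- IRQ taken; context saved, return-PC = 4 --

SAVED = 0x99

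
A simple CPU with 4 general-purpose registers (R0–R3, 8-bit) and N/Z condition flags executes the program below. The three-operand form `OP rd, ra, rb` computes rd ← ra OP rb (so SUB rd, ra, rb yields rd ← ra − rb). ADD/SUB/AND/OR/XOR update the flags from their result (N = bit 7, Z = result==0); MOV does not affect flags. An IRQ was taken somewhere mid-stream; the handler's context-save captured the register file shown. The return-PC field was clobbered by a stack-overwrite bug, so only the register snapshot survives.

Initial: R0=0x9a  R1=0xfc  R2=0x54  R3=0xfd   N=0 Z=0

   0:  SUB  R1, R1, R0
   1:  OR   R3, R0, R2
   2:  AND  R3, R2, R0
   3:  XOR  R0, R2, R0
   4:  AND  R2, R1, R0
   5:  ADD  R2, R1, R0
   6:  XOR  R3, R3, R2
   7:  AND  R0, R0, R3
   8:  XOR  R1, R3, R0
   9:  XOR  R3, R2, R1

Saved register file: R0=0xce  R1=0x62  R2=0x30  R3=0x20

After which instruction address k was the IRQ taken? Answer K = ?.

after  0: R0=0x9a R1=0x62 R2=0x54 R3=0xfd  N=0 Z=0
after  1: R0=0x9a R1=0x62 R2=0x54 R3=0xde  N=1 Z=0
after  2: R0=0x9a R1=0x62 R2=0x54 R3=0x10  N=0 Z=0
after  3: R0=0xce R1=0x62 R2=0x54 R3=0x10  N=1 Z=0
after  4: R0=0xce R1=0x62 R2=0x42 R3=0x10  N=0 Z=0
after  5: R0=0xce R1=0x62 R2=0x30 R3=0x10  N=0 Z=0
after  6: R0=0xce R1=0x62 R2=0x30 R3=0x20  N=0 Z=0
-- IRQ taken; context saved, return-PC = 7 --

K = 6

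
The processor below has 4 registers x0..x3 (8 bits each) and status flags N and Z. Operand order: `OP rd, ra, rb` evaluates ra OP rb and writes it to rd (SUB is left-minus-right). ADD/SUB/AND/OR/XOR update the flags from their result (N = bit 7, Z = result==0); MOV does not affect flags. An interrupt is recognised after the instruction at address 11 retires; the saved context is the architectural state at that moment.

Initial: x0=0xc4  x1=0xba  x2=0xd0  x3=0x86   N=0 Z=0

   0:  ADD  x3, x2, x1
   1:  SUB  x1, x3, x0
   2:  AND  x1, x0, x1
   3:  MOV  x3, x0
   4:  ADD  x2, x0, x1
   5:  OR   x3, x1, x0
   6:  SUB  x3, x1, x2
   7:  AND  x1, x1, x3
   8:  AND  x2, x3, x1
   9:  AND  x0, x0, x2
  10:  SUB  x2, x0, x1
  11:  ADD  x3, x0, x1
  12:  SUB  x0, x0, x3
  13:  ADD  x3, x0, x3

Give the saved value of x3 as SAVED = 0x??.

SAVED = 0x08

after  0: x0=0xc4 x1=0xba x2=0xd0 x3=0x8a  N=1 Z=0
after  1: x0=0xc4 x1=0xc6 x2=0xd0 x3=0x8a  N=1 Z=0
after  2: x0=0xc4 x1=0xc4 x2=0xd0 x3=0x8a  N=1 Z=0
after  3: x0=0xc4 x1=0xc4 x2=0xd0 x3=0xc4  N=1 Z=0
after  4: x0=0xc4 x1=0xc4 x2=0x88 x3=0xc4  N=1 Z=0
after  5: x0=0xc4 x1=0xc4 x2=0x88 x3=0xc4  N=1 Z=0
after  6: x0=0xc4 x1=0xc4 x2=0x88 x3=0x3c  N=0 Z=0
after  7: x0=0xc4 x1=0x04 x2=0x88 x3=0x3c  N=0 Z=0
after  8: x0=0xc4 x1=0x04 x2=0x04 x3=0x3c  N=0 Z=0
after  9: x0=0x04 x1=0x04 x2=0x04 x3=0x3c  N=0 Z=0
after 10: x0=0x04 x1=0x04 x2=0x00 x3=0x3c  N=0 Z=1
after 11: x0=0x04 x1=0x04 x2=0x00 x3=0x08  N=0 Z=0
-- IRQ taken; context saved, return-PC = 12 --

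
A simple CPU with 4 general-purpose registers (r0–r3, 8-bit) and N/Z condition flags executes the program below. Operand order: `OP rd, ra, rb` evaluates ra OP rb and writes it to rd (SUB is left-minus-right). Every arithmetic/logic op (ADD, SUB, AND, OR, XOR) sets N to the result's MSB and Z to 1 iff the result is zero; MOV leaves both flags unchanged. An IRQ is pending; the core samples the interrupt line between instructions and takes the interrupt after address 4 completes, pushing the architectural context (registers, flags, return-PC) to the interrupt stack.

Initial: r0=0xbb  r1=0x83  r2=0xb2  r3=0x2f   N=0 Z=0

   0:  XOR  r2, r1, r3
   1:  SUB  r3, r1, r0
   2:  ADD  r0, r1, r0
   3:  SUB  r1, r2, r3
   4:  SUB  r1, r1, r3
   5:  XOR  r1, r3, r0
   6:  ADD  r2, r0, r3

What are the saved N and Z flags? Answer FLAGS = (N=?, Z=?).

FLAGS = (N=0, Z=0)

after  0: r0=0xbb r1=0x83 r2=0xac r3=0x2f  N=1 Z=0
after  1: r0=0xbb r1=0x83 r2=0xac r3=0xc8  N=1 Z=0
after  2: r0=0x3e r1=0x83 r2=0xac r3=0xc8  N=0 Z=0
after  3: r0=0x3e r1=0xe4 r2=0xac r3=0xc8  N=1 Z=0
after  4: r0=0x3e r1=0x1c r2=0xac r3=0xc8  N=0 Z=0
-- IRQ taken; context saved, return-PC = 5 --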